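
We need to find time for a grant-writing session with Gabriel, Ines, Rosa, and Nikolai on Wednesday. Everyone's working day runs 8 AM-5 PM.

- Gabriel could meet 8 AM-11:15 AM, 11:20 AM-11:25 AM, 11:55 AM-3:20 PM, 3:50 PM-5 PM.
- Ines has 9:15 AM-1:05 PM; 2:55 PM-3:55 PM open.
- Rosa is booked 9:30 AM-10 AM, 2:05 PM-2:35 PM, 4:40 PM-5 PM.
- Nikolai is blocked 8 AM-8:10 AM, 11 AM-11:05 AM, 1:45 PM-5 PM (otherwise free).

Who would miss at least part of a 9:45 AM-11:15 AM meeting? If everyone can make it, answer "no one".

Nikolai, Rosa

Gabriel free: 08:00-11:15, 11:20-11:25, 11:55-15:20, 15:50-17:00.
Ines free: 09:15-13:05, 14:55-15:55.
Rosa free: 08:00-09:30, 10:00-14:05, 14:35-16:40 (invert busy blocks within the working day).
Nikolai free: 08:10-11:00, 11:05-13:45 (invert busy blocks within the working day).
Gabriel: free for 09:45-11:15. Ines: free for 09:45-11:15. Rosa: not fully free for 09:45-11:15. Nikolai: not fully free for 09:45-11:15.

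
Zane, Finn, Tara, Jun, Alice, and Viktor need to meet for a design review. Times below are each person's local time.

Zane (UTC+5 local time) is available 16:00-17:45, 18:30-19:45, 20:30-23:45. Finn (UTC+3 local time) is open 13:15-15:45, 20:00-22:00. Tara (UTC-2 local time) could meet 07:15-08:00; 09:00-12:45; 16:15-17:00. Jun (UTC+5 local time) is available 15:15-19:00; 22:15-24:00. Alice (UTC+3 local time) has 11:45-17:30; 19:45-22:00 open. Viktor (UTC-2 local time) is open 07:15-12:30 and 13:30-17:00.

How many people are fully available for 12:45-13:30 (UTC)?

Zane in UTC: 11:00-12:45, 13:30-14:45, 15:30-18:45 (subtract 5h to convert from UTC+5).
Finn in UTC: 10:15-12:45, 17:00-19:00 (subtract 3h to convert from UTC+3).
Tara in UTC: 09:15-10:00, 11:00-14:45, 18:15-19:00 (add 2h to convert from UTC-2).
Jun in UTC: 10:15-14:00, 17:15-19:00 (subtract 5h to convert from UTC+5).
Alice in UTC: 08:45-14:30, 16:45-19:00 (subtract 3h to convert from UTC+3).
Viktor in UTC: 09:15-14:30, 15:30-19:00 (add 2h to convert from UTC-2).
Tara, Jun, Alice, and Viktor can make the full 12:45-13:30 slot — that's 4.

4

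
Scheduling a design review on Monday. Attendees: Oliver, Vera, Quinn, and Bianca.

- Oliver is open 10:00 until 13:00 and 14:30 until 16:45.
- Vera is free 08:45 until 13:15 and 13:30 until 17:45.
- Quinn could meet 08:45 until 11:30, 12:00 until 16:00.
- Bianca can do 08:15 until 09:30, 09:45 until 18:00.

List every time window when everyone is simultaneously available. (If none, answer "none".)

Oliver ∩ Vera: 10:00-13:00, 14:30-16:45.
Oliver ∩ Vera ∩ Quinn: 10:00-11:30, 12:00-13:00, 14:30-16:00.
Oliver ∩ Vera ∩ Quinn ∩ Bianca: 10:00-11:30, 12:00-13:00, 14:30-16:00.

10:00-11:30, 12:00-13:00, 14:30-16:00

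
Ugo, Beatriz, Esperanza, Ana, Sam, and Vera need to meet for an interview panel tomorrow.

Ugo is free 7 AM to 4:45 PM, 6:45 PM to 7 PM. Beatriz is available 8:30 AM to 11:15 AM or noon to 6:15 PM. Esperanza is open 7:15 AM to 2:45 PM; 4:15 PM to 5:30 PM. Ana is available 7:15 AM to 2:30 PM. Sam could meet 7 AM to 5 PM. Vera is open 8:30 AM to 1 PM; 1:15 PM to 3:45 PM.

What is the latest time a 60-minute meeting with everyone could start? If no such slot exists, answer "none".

13:30

Ugo ∩ Beatriz: 08:30-11:15, 12:00-16:45.
Ugo ∩ Beatriz ∩ Esperanza: 08:30-11:15, 12:00-14:45, 16:15-16:45.
Ugo ∩ Beatriz ∩ Esperanza ∩ Ana: 08:30-11:15, 12:00-14:30.
Ugo ∩ Beatriz ∩ Esperanza ∩ Ana ∩ Sam: 08:30-11:15, 12:00-14:30.
Ugo ∩ Beatriz ∩ Esperanza ∩ Ana ∩ Sam ∩ Vera: 08:30-11:15, 12:00-13:00, 13:15-14:30.
The last common window of at least 60 minutes is 13:15-14:30; a 60-minute meeting can start as late as 13:30 and still end by 14:30.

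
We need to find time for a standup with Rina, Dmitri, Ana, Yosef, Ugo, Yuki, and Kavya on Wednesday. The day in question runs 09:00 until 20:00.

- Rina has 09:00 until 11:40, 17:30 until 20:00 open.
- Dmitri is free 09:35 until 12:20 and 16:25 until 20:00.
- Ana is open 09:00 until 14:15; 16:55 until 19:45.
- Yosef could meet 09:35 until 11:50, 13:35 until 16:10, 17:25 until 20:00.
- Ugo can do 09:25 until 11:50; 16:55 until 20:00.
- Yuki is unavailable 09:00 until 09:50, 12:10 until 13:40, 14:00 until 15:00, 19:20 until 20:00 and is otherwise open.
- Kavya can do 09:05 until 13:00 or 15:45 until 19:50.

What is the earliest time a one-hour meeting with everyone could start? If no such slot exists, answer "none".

Rina free: 09:00-11:40, 17:30-20:00.
Dmitri free: 09:35-12:20, 16:25-20:00.
Ana free: 09:00-14:15, 16:55-19:45.
Yosef free: 09:35-11:50, 13:35-16:10, 17:25-20:00.
Ugo free: 09:25-11:50, 16:55-20:00.
Yuki free: 09:50-12:10, 13:40-14:00, 15:00-19:20 (invert busy blocks within the working day).
Kavya free: 09:05-13:00, 15:45-19:50.
Rina ∩ Dmitri: 09:35-11:40, 17:30-20:00.
Rina ∩ Dmitri ∩ Ana: 09:35-11:40, 17:30-19:45.
Rina ∩ Dmitri ∩ Ana ∩ Yosef: 09:35-11:40, 17:30-19:45.
Rina ∩ Dmitri ∩ Ana ∩ Yosef ∩ Ugo: 09:35-11:40, 17:30-19:45.
Rina ∩ Dmitri ∩ Ana ∩ Yosef ∩ Ugo ∩ Yuki: 09:50-11:40, 17:30-19:20.
Rina ∩ Dmitri ∩ Ana ∩ Yosef ∩ Ugo ∩ Yuki ∩ Kavya: 09:50-11:40, 17:30-19:20.
The first common window of at least 60 minutes is 09:50-11:40, so the earliest start is 09:50.

09:50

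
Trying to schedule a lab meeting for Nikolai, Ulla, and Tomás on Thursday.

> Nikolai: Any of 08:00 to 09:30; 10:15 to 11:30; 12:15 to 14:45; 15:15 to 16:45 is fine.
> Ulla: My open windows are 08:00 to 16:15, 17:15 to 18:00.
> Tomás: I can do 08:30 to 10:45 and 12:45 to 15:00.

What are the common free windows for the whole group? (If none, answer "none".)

08:30-09:30, 10:15-10:45, 12:45-14:45

Nikolai ∩ Ulla: 08:00-09:30, 10:15-11:30, 12:15-14:45, 15:15-16:15.
Nikolai ∩ Ulla ∩ Tomás: 08:30-09:30, 10:15-10:45, 12:45-14:45.
Those are the intersection windows.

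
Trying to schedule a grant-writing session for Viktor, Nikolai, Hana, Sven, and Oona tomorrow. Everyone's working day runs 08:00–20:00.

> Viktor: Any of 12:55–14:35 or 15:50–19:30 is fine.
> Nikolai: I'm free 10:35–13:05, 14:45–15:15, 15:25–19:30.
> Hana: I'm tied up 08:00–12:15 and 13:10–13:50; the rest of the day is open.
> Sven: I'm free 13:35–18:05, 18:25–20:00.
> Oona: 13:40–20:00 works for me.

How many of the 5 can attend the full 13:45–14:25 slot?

3

Viktor free: 12:55-14:35, 15:50-19:30.
Nikolai free: 10:35-13:05, 14:45-15:15, 15:25-19:30.
Hana free: 12:15-13:10, 13:50-20:00 (invert busy blocks within the working day).
Sven free: 13:35-18:05, 18:25-20:00.
Oona free: 13:40-20:00.
Viktor, Sven, and Oona can make the full 13:45-14:25 slot — that's 3.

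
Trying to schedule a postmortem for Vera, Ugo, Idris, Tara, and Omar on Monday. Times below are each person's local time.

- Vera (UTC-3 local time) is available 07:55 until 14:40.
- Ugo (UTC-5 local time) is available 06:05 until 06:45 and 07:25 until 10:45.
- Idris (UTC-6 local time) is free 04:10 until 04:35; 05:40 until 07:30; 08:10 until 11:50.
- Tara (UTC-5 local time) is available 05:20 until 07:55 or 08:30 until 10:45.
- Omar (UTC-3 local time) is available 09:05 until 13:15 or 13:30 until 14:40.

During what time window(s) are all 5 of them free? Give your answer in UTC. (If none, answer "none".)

12:25-12:55, 14:10-15:45

Vera in UTC: 10:55-17:40 (add 3h to convert from UTC-3).
Ugo in UTC: 11:05-11:45, 12:25-15:45 (add 5h to convert from UTC-5).
Idris in UTC: 10:10-10:35, 11:40-13:30, 14:10-17:50 (add 6h to convert from UTC-6).
Tara in UTC: 10:20-12:55, 13:30-15:45 (add 5h to convert from UTC-5).
Omar in UTC: 12:05-16:15, 16:30-17:40 (add 3h to convert from UTC-3).
Vera ∩ Ugo: 11:05-11:45, 12:25-15:45.
Vera ∩ Ugo ∩ Idris: 11:40-11:45, 12:25-13:30, 14:10-15:45.
Vera ∩ Ugo ∩ Idris ∩ Tara: 11:40-11:45, 12:25-12:55, 14:10-15:45.
Vera ∩ Ugo ∩ Idris ∩ Tara ∩ Omar: 12:25-12:55, 14:10-15:45.
So the common availability across everyone is 12:25-12:55, 14:10-15:45.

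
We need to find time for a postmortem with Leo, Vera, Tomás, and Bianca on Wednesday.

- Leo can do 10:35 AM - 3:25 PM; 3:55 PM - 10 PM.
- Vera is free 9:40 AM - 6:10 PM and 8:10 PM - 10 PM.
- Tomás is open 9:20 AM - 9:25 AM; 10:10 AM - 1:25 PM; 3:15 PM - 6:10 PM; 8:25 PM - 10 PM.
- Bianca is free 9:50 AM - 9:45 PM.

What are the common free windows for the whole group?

Leo ∩ Vera: 10:35-15:25, 15:55-18:10, 20:10-22:00.
Leo ∩ Vera ∩ Tomás: 10:35-13:25, 15:15-15:25, 15:55-18:10, 20:25-22:00.
Leo ∩ Vera ∩ Tomás ∩ Bianca: 10:35-13:25, 15:15-15:25, 15:55-18:10, 20:25-21:45.

10:35-13:25, 15:15-15:25, 15:55-18:10, 20:25-21:45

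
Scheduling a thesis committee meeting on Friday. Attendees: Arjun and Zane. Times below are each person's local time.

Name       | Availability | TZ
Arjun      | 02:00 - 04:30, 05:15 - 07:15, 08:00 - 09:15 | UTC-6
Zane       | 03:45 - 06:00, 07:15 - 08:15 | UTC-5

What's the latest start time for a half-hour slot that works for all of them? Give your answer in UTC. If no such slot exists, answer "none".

12:45

Arjun in UTC: 08:00-10:30, 11:15-13:15, 14:00-15:15 (add 6h to convert from UTC-6).
Zane in UTC: 08:45-11:00, 12:15-13:15 (add 5h to convert from UTC-5).
Arjun ∩ Zane: 08:45-10:30, 12:15-13:15.
The last common window of at least 30 minutes is 12:15-13:15; a 30-minute meeting can start as late as 12:45 and still end by 13:15.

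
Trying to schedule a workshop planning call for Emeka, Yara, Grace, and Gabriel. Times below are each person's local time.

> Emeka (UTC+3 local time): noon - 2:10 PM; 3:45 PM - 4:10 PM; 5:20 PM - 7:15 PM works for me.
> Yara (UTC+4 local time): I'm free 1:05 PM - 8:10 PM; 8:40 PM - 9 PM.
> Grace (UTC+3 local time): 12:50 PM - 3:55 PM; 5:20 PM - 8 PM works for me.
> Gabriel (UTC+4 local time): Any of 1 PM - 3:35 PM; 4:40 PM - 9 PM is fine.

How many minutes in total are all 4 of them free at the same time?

200

Emeka in UTC: 09:00-11:10, 12:45-13:10, 14:20-16:15 (subtract 3h to convert from UTC+3).
Yara in UTC: 09:05-16:10, 16:40-17:00 (subtract 4h to convert from UTC+4).
Grace in UTC: 09:50-12:55, 14:20-17:00 (subtract 3h to convert from UTC+3).
Gabriel in UTC: 09:00-11:35, 12:40-17:00 (subtract 4h to convert from UTC+4).
Emeka ∩ Yara: 09:05-11:10, 12:45-13:10, 14:20-16:10.
Emeka ∩ Yara ∩ Grace: 09:50-11:10, 12:45-12:55, 14:20-16:10.
Emeka ∩ Yara ∩ Grace ∩ Gabriel: 09:50-11:10, 12:45-12:55, 14:20-16:10.
Summing the common windows: 80 + 10 + 110 = 200 minutes.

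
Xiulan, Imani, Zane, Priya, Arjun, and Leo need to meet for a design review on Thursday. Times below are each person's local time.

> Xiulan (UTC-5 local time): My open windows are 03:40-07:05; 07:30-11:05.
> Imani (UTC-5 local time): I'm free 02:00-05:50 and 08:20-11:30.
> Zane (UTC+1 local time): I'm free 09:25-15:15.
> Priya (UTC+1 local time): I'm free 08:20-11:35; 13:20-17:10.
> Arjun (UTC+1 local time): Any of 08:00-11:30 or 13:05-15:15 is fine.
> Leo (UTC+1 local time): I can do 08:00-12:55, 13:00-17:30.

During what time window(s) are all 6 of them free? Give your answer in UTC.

Xiulan in UTC: 08:40-12:05, 12:30-16:05 (add 5h to convert from UTC-5).
Imani in UTC: 07:00-10:50, 13:20-16:30 (add 5h to convert from UTC-5).
Zane in UTC: 08:25-14:15 (subtract 1h to convert from UTC+1).
Priya in UTC: 07:20-10:35, 12:20-16:10 (subtract 1h to convert from UTC+1).
Arjun in UTC: 07:00-10:30, 12:05-14:15 (subtract 1h to convert from UTC+1).
Leo in UTC: 07:00-11:55, 12:00-16:30 (subtract 1h to convert from UTC+1).
Xiulan ∩ Imani: 08:40-10:50, 13:20-16:05.
Xiulan ∩ Imani ∩ Zane: 08:40-10:50, 13:20-14:15.
Xiulan ∩ Imani ∩ Zane ∩ Priya: 08:40-10:35, 13:20-14:15.
Xiulan ∩ Imani ∩ Zane ∩ Priya ∩ Arjun: 08:40-10:30, 13:20-14:15.
Xiulan ∩ Imani ∩ Zane ∩ Priya ∩ Arjun ∩ Leo: 08:40-10:30, 13:20-14:15.
So the common availability across everyone is 08:40-10:30, 13:20-14:15.

08:40-10:30, 13:20-14:15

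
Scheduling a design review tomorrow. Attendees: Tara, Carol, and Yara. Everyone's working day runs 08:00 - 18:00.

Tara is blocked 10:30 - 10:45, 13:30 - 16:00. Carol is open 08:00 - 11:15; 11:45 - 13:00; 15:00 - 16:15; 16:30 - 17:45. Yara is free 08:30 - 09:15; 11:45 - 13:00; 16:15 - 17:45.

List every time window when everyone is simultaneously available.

Tara free: 08:00-10:30, 10:45-13:30, 16:00-18:00 (invert busy blocks within the working day).
Carol free: 08:00-11:15, 11:45-13:00, 15:00-16:15, 16:30-17:45.
Yara free: 08:30-09:15, 11:45-13:00, 16:15-17:45.
Tara ∩ Carol: 08:00-10:30, 10:45-11:15, 11:45-13:00, 16:00-16:15, 16:30-17:45.
Tara ∩ Carol ∩ Yara: 08:30-09:15, 11:45-13:00, 16:30-17:45.

08:30-09:15, 11:45-13:00, 16:30-17:45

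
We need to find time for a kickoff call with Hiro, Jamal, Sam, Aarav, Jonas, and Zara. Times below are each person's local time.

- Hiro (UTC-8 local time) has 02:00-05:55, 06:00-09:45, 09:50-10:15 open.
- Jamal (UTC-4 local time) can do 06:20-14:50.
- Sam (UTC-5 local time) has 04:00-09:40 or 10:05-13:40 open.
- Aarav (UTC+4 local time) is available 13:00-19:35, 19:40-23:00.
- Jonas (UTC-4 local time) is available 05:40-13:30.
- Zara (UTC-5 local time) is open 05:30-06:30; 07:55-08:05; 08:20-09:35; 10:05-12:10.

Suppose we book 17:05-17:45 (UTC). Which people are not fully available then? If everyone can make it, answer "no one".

Hiro in UTC: 10:00-13:55, 14:00-17:45, 17:50-18:15 (add 8h to convert from UTC-8).
Jamal in UTC: 10:20-18:50 (add 4h to convert from UTC-4).
Sam in UTC: 09:00-14:40, 15:05-18:40 (add 5h to convert from UTC-5).
Aarav in UTC: 09:00-15:35, 15:40-19:00 (subtract 4h to convert from UTC+4).
Jonas in UTC: 09:40-17:30 (add 4h to convert from UTC-4).
Zara in UTC: 10:30-11:30, 12:55-13:05, 13:20-14:35, 15:05-17:10 (add 5h to convert from UTC-5).
Hiro: free for 17:05-17:45. Jamal: free for 17:05-17:45. Sam: free for 17:05-17:45. Aarav: free for 17:05-17:45. Jonas: not fully free for 17:05-17:45. Zara: not fully free for 17:05-17:45.

Jonas, Zara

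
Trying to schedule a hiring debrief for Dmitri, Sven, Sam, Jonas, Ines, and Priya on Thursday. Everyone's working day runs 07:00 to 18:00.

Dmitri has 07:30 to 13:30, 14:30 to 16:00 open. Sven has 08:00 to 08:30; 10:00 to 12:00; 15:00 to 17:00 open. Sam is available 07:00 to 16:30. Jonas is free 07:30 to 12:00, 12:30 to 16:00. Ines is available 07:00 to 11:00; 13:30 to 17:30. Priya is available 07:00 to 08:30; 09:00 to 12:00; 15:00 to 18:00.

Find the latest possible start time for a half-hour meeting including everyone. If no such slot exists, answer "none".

Dmitri ∩ Sven: 08:00-08:30, 10:00-12:00, 15:00-16:00.
Dmitri ∩ Sven ∩ Sam: 08:00-08:30, 10:00-12:00, 15:00-16:00.
Dmitri ∩ Sven ∩ Sam ∩ Jonas: 08:00-08:30, 10:00-12:00, 15:00-16:00.
Dmitri ∩ Sven ∩ Sam ∩ Jonas ∩ Ines: 08:00-08:30, 10:00-11:00, 15:00-16:00.
Dmitri ∩ Sven ∩ Sam ∩ Jonas ∩ Ines ∩ Priya: 08:00-08:30, 10:00-11:00, 15:00-16:00.
The last common window of at least 30 minutes is 15:00-16:00; a 30-minute meeting can start as late as 15:30 and still end by 16:00.

15:30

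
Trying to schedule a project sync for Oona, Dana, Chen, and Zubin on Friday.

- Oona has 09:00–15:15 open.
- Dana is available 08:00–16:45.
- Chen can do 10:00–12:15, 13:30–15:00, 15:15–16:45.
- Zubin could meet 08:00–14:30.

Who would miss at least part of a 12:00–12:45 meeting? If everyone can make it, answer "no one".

Chen

Oona: free for 12:00-12:45. Dana: free for 12:00-12:45. Chen: not fully free for 12:00-12:45. Zubin: free for 12:00-12:45.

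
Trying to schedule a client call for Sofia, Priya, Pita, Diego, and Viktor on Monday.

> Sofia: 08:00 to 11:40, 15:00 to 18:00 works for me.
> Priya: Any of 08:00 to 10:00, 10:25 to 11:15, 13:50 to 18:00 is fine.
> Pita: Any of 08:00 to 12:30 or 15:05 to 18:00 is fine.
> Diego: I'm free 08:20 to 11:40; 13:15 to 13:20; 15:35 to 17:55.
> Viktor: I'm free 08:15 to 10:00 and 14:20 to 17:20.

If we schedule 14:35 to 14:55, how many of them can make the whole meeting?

Priya and Viktor can make the full 14:35-14:55 slot — that's 2.

2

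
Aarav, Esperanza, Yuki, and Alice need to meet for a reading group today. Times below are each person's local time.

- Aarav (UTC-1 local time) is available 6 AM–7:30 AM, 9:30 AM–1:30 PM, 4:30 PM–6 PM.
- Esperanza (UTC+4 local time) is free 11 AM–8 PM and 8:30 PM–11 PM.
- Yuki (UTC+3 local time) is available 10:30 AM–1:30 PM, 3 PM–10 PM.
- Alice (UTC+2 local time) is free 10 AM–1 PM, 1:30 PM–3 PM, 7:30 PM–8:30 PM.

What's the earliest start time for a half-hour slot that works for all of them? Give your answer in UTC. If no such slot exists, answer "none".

08:00

Aarav in UTC: 07:00-08:30, 10:30-14:30, 17:30-19:00 (add 1h to convert from UTC-1).
Esperanza in UTC: 07:00-16:00, 16:30-19:00 (subtract 4h to convert from UTC+4).
Yuki in UTC: 07:30-10:30, 12:00-19:00 (subtract 3h to convert from UTC+3).
Alice in UTC: 08:00-11:00, 11:30-13:00, 17:30-18:30 (subtract 2h to convert from UTC+2).
Aarav ∩ Esperanza: 07:00-08:30, 10:30-14:30, 17:30-19:00.
Aarav ∩ Esperanza ∩ Yuki: 07:30-08:30, 12:00-14:30, 17:30-19:00.
Aarav ∩ Esperanza ∩ Yuki ∩ Alice: 08:00-08:30, 12:00-13:00, 17:30-18:30.
Those are the intersection windows.
The first common window of at least 30 minutes is 08:00-08:30, so the earliest start is 08:00.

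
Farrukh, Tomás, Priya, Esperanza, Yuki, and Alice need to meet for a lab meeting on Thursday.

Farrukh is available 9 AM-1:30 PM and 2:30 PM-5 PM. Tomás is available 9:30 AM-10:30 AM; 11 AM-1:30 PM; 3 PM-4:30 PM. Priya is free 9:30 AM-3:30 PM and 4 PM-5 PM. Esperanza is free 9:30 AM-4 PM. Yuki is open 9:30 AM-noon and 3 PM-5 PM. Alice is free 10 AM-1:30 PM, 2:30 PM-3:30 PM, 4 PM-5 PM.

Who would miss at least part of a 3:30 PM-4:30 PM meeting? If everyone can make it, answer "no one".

Farrukh: free for 15:30-16:30. Tomás: free for 15:30-16:30. Priya: not fully free for 15:30-16:30. Esperanza: not fully free for 15:30-16:30. Yuki: free for 15:30-16:30. Alice: not fully free for 15:30-16:30.

Alice, Esperanza, Priya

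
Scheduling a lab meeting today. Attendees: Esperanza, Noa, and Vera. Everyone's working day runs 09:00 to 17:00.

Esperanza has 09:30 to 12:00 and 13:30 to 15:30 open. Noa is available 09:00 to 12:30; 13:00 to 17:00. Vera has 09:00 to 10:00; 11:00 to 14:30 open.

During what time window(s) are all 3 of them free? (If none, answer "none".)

09:30-10:00, 11:00-12:00, 13:30-14:30

Esperanza ∩ Noa: 09:30-12:00, 13:30-15:30.
Esperanza ∩ Noa ∩ Vera: 09:30-10:00, 11:00-12:00, 13:30-14:30.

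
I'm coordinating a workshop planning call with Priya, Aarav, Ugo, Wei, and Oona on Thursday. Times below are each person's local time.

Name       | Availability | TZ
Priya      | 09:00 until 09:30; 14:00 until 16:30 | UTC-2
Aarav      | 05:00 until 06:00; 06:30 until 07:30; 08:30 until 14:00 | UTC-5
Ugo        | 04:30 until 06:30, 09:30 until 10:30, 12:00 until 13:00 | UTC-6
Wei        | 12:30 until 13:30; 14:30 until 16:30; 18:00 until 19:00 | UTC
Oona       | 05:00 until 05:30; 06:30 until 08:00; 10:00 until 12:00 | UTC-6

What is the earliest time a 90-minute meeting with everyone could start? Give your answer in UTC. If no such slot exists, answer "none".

Priya in UTC: 11:00-11:30, 16:00-18:30 (add 2h to convert from UTC-2).
Aarav in UTC: 10:00-11:00, 11:30-12:30, 13:30-19:00 (add 5h to convert from UTC-5).
Ugo in UTC: 10:30-12:30, 15:30-16:30, 18:00-19:00 (add 6h to convert from UTC-6).
Wei in UTC: 12:30-13:30, 14:30-16:30, 18:00-19:00.
Oona in UTC: 11:00-11:30, 12:30-14:00, 16:00-18:00 (add 6h to convert from UTC-6).
Priya ∩ Aarav: 16:00-18:30.
Priya ∩ Aarav ∩ Ugo: 16:00-16:30, 18:00-18:30.
Priya ∩ Aarav ∩ Ugo ∩ Wei: 16:00-16:30, 18:00-18:30.
Priya ∩ Aarav ∩ Ugo ∩ Wei ∩ Oona: 16:00-16:30.
So the common availability across everyone is 16:00-16:30.
No common window is at least 90 minutes long.

none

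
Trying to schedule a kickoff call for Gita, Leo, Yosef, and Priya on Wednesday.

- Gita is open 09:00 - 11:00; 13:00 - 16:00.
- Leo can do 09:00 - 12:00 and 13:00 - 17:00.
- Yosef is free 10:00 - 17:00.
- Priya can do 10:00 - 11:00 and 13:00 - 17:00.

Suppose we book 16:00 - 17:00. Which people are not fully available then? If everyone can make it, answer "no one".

Gita: not fully free for 16:00-17:00. Leo: free for 16:00-17:00. Yosef: free for 16:00-17:00. Priya: free for 16:00-17:00.

Gita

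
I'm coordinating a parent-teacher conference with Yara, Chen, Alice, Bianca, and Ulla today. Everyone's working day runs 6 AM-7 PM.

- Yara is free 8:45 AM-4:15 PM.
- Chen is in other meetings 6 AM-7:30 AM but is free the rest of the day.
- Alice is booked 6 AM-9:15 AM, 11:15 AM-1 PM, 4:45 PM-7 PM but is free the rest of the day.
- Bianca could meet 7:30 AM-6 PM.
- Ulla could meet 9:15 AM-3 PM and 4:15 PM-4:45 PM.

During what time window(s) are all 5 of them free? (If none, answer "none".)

09:15-11:15, 13:00-15:00

Yara free: 08:45-16:15.
Chen free: 07:30-19:00 (invert busy blocks within the working day).
Alice free: 09:15-11:15, 13:00-16:45 (invert busy blocks within the working day).
Bianca free: 07:30-18:00.
Ulla free: 09:15-15:00, 16:15-16:45.
Yara ∩ Chen: 08:45-16:15.
Yara ∩ Chen ∩ Alice: 09:15-11:15, 13:00-16:15.
Yara ∩ Chen ∩ Alice ∩ Bianca: 09:15-11:15, 13:00-16:15.
Yara ∩ Chen ∩ Alice ∩ Bianca ∩ Ulla: 09:15-11:15, 13:00-15:00.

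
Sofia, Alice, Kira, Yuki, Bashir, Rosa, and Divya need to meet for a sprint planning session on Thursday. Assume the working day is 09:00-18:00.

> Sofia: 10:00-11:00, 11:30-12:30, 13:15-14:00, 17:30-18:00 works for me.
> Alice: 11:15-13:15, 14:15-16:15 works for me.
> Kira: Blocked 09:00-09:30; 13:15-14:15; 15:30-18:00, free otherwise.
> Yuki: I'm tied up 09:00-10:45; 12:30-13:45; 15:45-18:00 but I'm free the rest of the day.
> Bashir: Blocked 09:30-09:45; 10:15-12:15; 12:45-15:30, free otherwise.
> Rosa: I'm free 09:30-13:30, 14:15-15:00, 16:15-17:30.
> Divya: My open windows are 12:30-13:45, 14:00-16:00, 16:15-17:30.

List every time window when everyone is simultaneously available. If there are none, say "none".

Sofia free: 10:00-11:00, 11:30-12:30, 13:15-14:00, 17:30-18:00.
Alice free: 11:15-13:15, 14:15-16:15.
Kira free: 09:30-13:15, 14:15-15:30 (invert busy blocks within the working day).
Yuki free: 10:45-12:30, 13:45-15:45 (invert busy blocks within the working day).
Bashir free: 09:00-09:30, 09:45-10:15, 12:15-12:45, 15:30-18:00 (invert busy blocks within the working day).
Rosa free: 09:30-13:30, 14:15-15:00, 16:15-17:30.
Divya free: 12:30-13:45, 14:00-16:00, 16:15-17:30.
Sofia ∩ Alice: 11:30-12:30.
Sofia ∩ Alice ∩ Kira: 11:30-12:30.
Sofia ∩ Alice ∩ Kira ∩ Yuki: 11:30-12:30.
Sofia ∩ Alice ∩ Kira ∩ Yuki ∩ Bashir: 12:15-12:30.
Sofia ∩ Alice ∩ Kira ∩ Yuki ∩ Bashir ∩ Rosa: 12:15-12:30.
Sofia ∩ Alice ∩ Kira ∩ Yuki ∩ Bashir ∩ Rosa ∩ Divya: ∅.
There is no time when everyone is free.

none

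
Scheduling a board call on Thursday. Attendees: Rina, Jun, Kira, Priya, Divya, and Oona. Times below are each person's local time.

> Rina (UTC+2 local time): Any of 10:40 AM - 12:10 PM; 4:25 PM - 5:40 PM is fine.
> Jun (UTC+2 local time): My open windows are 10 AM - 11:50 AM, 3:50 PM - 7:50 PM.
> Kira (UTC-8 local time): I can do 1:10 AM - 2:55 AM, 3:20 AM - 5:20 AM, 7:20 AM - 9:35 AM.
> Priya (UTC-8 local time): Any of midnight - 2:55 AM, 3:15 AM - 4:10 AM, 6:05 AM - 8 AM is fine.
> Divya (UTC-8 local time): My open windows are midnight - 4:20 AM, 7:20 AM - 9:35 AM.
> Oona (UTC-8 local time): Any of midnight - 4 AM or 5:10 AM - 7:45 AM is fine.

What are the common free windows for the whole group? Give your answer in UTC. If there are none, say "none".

09:10-09:50, 15:20-15:40

Rina in UTC: 08:40-10:10, 14:25-15:40 (subtract 2h to convert from UTC+2).
Jun in UTC: 08:00-09:50, 13:50-17:50 (subtract 2h to convert from UTC+2).
Kira in UTC: 09:10-10:55, 11:20-13:20, 15:20-17:35 (add 8h to convert from UTC-8).
Priya in UTC: 08:00-10:55, 11:15-12:10, 14:05-16:00 (add 8h to convert from UTC-8).
Divya in UTC: 08:00-12:20, 15:20-17:35 (add 8h to convert from UTC-8).
Oona in UTC: 08:00-12:00, 13:10-15:45 (add 8h to convert from UTC-8).
Rina ∩ Jun: 08:40-09:50, 14:25-15:40.
Rina ∩ Jun ∩ Kira: 09:10-09:50, 15:20-15:40.
Rina ∩ Jun ∩ Kira ∩ Priya: 09:10-09:50, 15:20-15:40.
Rina ∩ Jun ∩ Kira ∩ Priya ∩ Divya: 09:10-09:50, 15:20-15:40.
Rina ∩ Jun ∩ Kira ∩ Priya ∩ Divya ∩ Oona: 09:10-09:50, 15:20-15:40.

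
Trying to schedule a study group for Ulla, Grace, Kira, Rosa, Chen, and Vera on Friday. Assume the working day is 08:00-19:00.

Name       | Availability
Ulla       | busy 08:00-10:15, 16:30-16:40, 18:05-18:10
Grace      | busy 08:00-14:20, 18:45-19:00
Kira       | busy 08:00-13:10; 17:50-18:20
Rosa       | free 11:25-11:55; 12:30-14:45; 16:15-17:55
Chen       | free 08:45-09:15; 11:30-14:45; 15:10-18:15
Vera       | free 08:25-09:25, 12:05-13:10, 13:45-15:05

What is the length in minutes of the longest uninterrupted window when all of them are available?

Ulla free: 10:15-16:30, 16:40-18:05, 18:10-19:00 (invert busy blocks within the working day).
Grace free: 14:20-18:45 (invert busy blocks within the working day).
Kira free: 13:10-17:50, 18:20-19:00 (invert busy blocks within the working day).
Rosa free: 11:25-11:55, 12:30-14:45, 16:15-17:55.
Chen free: 08:45-09:15, 11:30-14:45, 15:10-18:15.
Vera free: 08:25-09:25, 12:05-13:10, 13:45-15:05.
Ulla ∩ Grace: 14:20-16:30, 16:40-18:05, 18:10-18:45.
Ulla ∩ Grace ∩ Kira: 14:20-16:30, 16:40-17:50, 18:20-18:45.
Ulla ∩ Grace ∩ Kira ∩ Rosa: 14:20-14:45, 16:15-16:30, 16:40-17:50.
Ulla ∩ Grace ∩ Kira ∩ Rosa ∩ Chen: 14:20-14:45, 16:15-16:30, 16:40-17:50.
Ulla ∩ Grace ∩ Kira ∩ Rosa ∩ Chen ∩ Vera: 14:20-14:45.
Those are the intersection windows.
The longest is 14:20-14:45 at 25 minutes.

25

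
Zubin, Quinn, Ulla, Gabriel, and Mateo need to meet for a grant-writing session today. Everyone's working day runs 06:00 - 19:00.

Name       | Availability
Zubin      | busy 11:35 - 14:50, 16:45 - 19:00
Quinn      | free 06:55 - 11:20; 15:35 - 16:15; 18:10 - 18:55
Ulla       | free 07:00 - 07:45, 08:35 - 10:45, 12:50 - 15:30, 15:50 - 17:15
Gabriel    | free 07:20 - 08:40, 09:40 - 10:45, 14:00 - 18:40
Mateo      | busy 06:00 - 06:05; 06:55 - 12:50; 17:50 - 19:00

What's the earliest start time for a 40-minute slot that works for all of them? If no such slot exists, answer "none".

none

Zubin free: 06:00-11:35, 14:50-16:45 (invert busy blocks within the working day).
Quinn free: 06:55-11:20, 15:35-16:15, 18:10-18:55.
Ulla free: 07:00-07:45, 08:35-10:45, 12:50-15:30, 15:50-17:15.
Gabriel free: 07:20-08:40, 09:40-10:45, 14:00-18:40.
Mateo free: 06:05-06:55, 12:50-17:50 (invert busy blocks within the working day).
Zubin ∩ Quinn: 06:55-11:20, 15:35-16:15.
Zubin ∩ Quinn ∩ Ulla: 07:00-07:45, 08:35-10:45, 15:50-16:15.
Zubin ∩ Quinn ∩ Ulla ∩ Gabriel: 07:20-07:45, 08:35-08:40, 09:40-10:45, 15:50-16:15.
Zubin ∩ Quinn ∩ Ulla ∩ Gabriel ∩ Mateo: 15:50-16:15.
No common window is at least 40 minutes long.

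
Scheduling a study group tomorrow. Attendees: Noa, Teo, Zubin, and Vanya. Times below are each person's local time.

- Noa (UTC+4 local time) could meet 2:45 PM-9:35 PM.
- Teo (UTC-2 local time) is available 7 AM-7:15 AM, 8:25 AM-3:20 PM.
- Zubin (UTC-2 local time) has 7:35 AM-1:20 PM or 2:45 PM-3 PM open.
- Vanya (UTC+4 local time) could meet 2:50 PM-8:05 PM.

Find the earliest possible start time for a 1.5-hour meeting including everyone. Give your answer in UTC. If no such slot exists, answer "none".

Noa in UTC: 10:45-17:35 (subtract 4h to convert from UTC+4).
Teo in UTC: 09:00-09:15, 10:25-17:20 (add 2h to convert from UTC-2).
Zubin in UTC: 09:35-15:20, 16:45-17:00 (add 2h to convert from UTC-2).
Vanya in UTC: 10:50-16:05 (subtract 4h to convert from UTC+4).
Noa ∩ Teo: 10:45-17:20.
Noa ∩ Teo ∩ Zubin: 10:45-15:20, 16:45-17:00.
Noa ∩ Teo ∩ Zubin ∩ Vanya: 10:50-15:20.
So the common availability across everyone is 10:50-15:20.
The first common window of at least 90 minutes is 10:50-15:20, so the earliest start is 10:50.

10:50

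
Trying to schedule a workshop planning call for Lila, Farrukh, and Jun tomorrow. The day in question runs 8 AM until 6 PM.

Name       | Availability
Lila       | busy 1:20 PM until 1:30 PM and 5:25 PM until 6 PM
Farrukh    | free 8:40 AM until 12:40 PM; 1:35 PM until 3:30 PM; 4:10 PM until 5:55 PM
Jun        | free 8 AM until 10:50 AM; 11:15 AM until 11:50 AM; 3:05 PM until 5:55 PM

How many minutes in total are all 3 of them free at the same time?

Lila free: 08:00-13:20, 13:30-17:25 (invert busy blocks within the working day).
Farrukh free: 08:40-12:40, 13:35-15:30, 16:10-17:55.
Jun free: 08:00-10:50, 11:15-11:50, 15:05-17:55.
Lila ∩ Farrukh: 08:40-12:40, 13:35-15:30, 16:10-17:25.
Lila ∩ Farrukh ∩ Jun: 08:40-10:50, 11:15-11:50, 15:05-15:30, 16:10-17:25.
Summing the common windows: 130 + 35 + 25 + 75 = 265 minutes.

265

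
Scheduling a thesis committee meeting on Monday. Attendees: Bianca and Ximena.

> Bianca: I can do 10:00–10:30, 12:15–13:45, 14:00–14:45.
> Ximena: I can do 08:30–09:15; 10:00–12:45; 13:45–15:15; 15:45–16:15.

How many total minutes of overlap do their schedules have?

Bianca ∩ Ximena: 10:00-10:30, 12:15-12:45, 14:00-14:45.
Summing the common windows: 30 + 30 + 45 = 105 minutes.

105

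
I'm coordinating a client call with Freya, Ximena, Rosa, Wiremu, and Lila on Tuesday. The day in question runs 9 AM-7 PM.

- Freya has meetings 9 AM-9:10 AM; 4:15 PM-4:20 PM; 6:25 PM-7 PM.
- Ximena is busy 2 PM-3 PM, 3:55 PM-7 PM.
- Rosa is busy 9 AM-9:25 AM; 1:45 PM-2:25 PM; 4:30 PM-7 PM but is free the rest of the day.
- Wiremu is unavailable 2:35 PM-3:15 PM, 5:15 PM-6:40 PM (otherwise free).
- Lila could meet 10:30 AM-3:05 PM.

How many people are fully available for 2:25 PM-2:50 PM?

3

Freya free: 09:10-16:15, 16:20-18:25 (invert busy blocks within the working day).
Ximena free: 09:00-14:00, 15:00-15:55 (invert busy blocks within the working day).
Rosa free: 09:25-13:45, 14:25-16:30 (invert busy blocks within the working day).
Wiremu free: 09:00-14:35, 15:15-17:15, 18:40-19:00 (invert busy blocks within the working day).
Lila free: 10:30-15:05.
Freya, Rosa, and Lila can make the full 14:25-14:50 slot — that's 3.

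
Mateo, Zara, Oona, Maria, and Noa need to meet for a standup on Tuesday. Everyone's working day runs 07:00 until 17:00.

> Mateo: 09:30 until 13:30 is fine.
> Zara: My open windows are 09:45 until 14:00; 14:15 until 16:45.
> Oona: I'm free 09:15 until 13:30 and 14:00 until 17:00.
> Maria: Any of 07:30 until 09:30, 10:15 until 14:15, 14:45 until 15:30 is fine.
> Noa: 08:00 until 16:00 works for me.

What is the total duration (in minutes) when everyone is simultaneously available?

Mateo ∩ Zara: 09:45-13:30.
Mateo ∩ Zara ∩ Oona: 09:45-13:30.
Mateo ∩ Zara ∩ Oona ∩ Maria: 10:15-13:30.
Mateo ∩ Zara ∩ Oona ∩ Maria ∩ Noa: 10:15-13:30.
So the common availability across everyone is 10:15-13:30.
That's a single block of 195 minutes.

195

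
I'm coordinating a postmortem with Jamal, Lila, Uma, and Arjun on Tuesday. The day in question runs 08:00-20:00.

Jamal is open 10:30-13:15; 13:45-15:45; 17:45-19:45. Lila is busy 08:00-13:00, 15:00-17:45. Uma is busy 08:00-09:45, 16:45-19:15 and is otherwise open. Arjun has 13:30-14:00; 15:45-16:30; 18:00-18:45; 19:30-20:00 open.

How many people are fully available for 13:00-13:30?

2

Jamal free: 10:30-13:15, 13:45-15:45, 17:45-19:45.
Lila free: 13:00-15:00, 17:45-20:00 (invert busy blocks within the working day).
Uma free: 09:45-16:45, 19:15-20:00 (invert busy blocks within the working day).
Arjun free: 13:30-14:00, 15:45-16:30, 18:00-18:45, 19:30-20:00.
Lila and Uma can make the full 13:00-13:30 slot — that's 2.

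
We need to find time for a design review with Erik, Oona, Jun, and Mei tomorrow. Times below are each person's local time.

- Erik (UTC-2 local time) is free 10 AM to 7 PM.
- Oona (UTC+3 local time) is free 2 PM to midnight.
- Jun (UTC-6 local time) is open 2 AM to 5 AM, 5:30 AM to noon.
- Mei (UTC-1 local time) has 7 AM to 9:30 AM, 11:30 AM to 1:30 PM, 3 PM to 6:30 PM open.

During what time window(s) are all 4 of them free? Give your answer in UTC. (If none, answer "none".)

12:30-14:30, 16:00-18:00

Erik in UTC: 12:00-21:00 (add 2h to convert from UTC-2).
Oona in UTC: 11:00-21:00 (subtract 3h to convert from UTC+3).
Jun in UTC: 08:00-11:00, 11:30-18:00 (add 6h to convert from UTC-6).
Mei in UTC: 08:00-10:30, 12:30-14:30, 16:00-19:30 (add 1h to convert from UTC-1).
Erik ∩ Oona: 12:00-21:00.
Erik ∩ Oona ∩ Jun: 12:00-18:00.
Erik ∩ Oona ∩ Jun ∩ Mei: 12:30-14:30, 16:00-18:00.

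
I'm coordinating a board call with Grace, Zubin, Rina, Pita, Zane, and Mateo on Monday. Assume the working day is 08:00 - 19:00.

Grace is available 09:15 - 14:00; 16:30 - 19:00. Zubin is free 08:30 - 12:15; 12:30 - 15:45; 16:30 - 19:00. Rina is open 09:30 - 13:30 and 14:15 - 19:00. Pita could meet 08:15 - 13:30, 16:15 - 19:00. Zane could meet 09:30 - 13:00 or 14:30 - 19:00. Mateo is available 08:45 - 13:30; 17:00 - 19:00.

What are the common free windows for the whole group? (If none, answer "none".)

09:30-12:15, 12:30-13:00, 17:00-19:00

Grace ∩ Zubin: 09:15-12:15, 12:30-14:00, 16:30-19:00.
Grace ∩ Zubin ∩ Rina: 09:30-12:15, 12:30-13:30, 16:30-19:00.
Grace ∩ Zubin ∩ Rina ∩ Pita: 09:30-12:15, 12:30-13:30, 16:30-19:00.
Grace ∩ Zubin ∩ Rina ∩ Pita ∩ Zane: 09:30-12:15, 12:30-13:00, 16:30-19:00.
Grace ∩ Zubin ∩ Rina ∩ Pita ∩ Zane ∩ Mateo: 09:30-12:15, 12:30-13:00, 17:00-19:00.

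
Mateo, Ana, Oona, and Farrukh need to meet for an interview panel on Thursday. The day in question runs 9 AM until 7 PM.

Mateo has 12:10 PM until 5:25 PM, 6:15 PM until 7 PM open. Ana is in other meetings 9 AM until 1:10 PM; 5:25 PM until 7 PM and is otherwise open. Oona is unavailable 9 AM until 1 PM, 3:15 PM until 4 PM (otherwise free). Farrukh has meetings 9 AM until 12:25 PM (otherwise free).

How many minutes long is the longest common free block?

Mateo free: 12:10-17:25, 18:15-19:00.
Ana free: 13:10-17:25 (invert busy blocks within the working day).
Oona free: 13:00-15:15, 16:00-19:00 (invert busy blocks within the working day).
Farrukh free: 12:25-19:00 (invert busy blocks within the working day).
Mateo ∩ Ana: 13:10-17:25.
Mateo ∩ Ana ∩ Oona: 13:10-15:15, 16:00-17:25.
Mateo ∩ Ana ∩ Oona ∩ Farrukh: 13:10-15:15, 16:00-17:25.
The longest is 13:10-15:15 at 125 minutes.

125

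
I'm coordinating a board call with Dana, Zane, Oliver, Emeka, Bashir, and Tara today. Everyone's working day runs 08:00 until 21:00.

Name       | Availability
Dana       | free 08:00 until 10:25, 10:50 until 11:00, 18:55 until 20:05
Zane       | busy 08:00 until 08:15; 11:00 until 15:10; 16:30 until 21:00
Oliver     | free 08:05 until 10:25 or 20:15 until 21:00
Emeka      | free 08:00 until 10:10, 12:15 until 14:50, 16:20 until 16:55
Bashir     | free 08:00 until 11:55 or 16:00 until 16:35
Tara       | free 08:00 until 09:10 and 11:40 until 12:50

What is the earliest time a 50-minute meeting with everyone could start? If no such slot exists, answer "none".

Dana free: 08:00-10:25, 10:50-11:00, 18:55-20:05.
Zane free: 08:15-11:00, 15:10-16:30 (invert busy blocks within the working day).
Oliver free: 08:05-10:25, 20:15-21:00.
Emeka free: 08:00-10:10, 12:15-14:50, 16:20-16:55.
Bashir free: 08:00-11:55, 16:00-16:35.
Tara free: 08:00-09:10, 11:40-12:50.
Dana ∩ Zane: 08:15-10:25, 10:50-11:00.
Dana ∩ Zane ∩ Oliver: 08:15-10:25.
Dana ∩ Zane ∩ Oliver ∩ Emeka: 08:15-10:10.
Dana ∩ Zane ∩ Oliver ∩ Emeka ∩ Bashir: 08:15-10:10.
Dana ∩ Zane ∩ Oliver ∩ Emeka ∩ Bashir ∩ Tara: 08:15-09:10.
The first common window of at least 50 minutes is 08:15-09:10, so the earliest start is 08:15.

08:15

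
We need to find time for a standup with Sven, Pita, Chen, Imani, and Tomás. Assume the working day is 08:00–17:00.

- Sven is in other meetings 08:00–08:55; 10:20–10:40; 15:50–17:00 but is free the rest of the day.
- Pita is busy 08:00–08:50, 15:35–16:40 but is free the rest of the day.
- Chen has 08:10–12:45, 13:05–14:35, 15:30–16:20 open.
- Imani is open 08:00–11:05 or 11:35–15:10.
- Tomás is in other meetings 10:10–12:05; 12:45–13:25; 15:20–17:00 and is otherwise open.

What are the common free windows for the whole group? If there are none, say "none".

Sven free: 08:55-10:20, 10:40-15:50 (invert busy blocks within the working day).
Pita free: 08:50-15:35, 16:40-17:00 (invert busy blocks within the working day).
Chen free: 08:10-12:45, 13:05-14:35, 15:30-16:20.
Imani free: 08:00-11:05, 11:35-15:10.
Tomás free: 08:00-10:10, 12:05-12:45, 13:25-15:20 (invert busy blocks within the working day).
Sven ∩ Pita: 08:55-10:20, 10:40-15:35.
Sven ∩ Pita ∩ Chen: 08:55-10:20, 10:40-12:45, 13:05-14:35, 15:30-15:35.
Sven ∩ Pita ∩ Chen ∩ Imani: 08:55-10:20, 10:40-11:05, 11:35-12:45, 13:05-14:35.
Sven ∩ Pita ∩ Chen ∩ Imani ∩ Tomás: 08:55-10:10, 12:05-12:45, 13:25-14:35.

08:55-10:10, 12:05-12:45, 13:25-14:35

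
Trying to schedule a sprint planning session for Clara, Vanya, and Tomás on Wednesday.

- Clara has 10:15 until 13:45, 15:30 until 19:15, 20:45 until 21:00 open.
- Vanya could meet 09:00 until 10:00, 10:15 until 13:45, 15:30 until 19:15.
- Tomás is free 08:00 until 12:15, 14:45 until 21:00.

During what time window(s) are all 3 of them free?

Clara ∩ Vanya: 10:15-13:45, 15:30-19:15.
Clara ∩ Vanya ∩ Tomás: 10:15-12:15, 15:30-19:15.

10:15-12:15, 15:30-19:15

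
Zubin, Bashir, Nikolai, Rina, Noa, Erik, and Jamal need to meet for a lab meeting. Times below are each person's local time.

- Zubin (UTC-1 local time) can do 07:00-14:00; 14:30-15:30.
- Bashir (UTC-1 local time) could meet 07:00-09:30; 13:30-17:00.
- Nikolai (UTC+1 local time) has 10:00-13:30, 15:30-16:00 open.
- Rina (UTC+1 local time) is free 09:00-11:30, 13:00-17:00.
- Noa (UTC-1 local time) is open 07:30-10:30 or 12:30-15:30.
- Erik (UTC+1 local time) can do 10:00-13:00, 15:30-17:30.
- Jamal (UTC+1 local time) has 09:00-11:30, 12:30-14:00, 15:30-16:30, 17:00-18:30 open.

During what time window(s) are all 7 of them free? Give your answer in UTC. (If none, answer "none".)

Zubin in UTC: 08:00-15:00, 15:30-16:30 (add 1h to convert from UTC-1).
Bashir in UTC: 08:00-10:30, 14:30-18:00 (add 1h to convert from UTC-1).
Nikolai in UTC: 09:00-12:30, 14:30-15:00 (subtract 1h to convert from UTC+1).
Rina in UTC: 08:00-10:30, 12:00-16:00 (subtract 1h to convert from UTC+1).
Noa in UTC: 08:30-11:30, 13:30-16:30 (add 1h to convert from UTC-1).
Erik in UTC: 09:00-12:00, 14:30-16:30 (subtract 1h to convert from UTC+1).
Jamal in UTC: 08:00-10:30, 11:30-13:00, 14:30-15:30, 16:00-17:30 (subtract 1h to convert from UTC+1).
Zubin ∩ Bashir: 08:00-10:30, 14:30-15:00, 15:30-16:30.
Zubin ∩ Bashir ∩ Nikolai: 09:00-10:30, 14:30-15:00.
Zubin ∩ Bashir ∩ Nikolai ∩ Rina: 09:00-10:30, 14:30-15:00.
Zubin ∩ Bashir ∩ Nikolai ∩ Rina ∩ Noa: 09:00-10:30, 14:30-15:00.
Zubin ∩ Bashir ∩ Nikolai ∩ Rina ∩ Noa ∩ Erik: 09:00-10:30, 14:30-15:00.
Zubin ∩ Bashir ∩ Nikolai ∩ Rina ∩ Noa ∩ Erik ∩ Jamal: 09:00-10:30, 14:30-15:00.
Those are the intersection windows.

09:00-10:30, 14:30-15:00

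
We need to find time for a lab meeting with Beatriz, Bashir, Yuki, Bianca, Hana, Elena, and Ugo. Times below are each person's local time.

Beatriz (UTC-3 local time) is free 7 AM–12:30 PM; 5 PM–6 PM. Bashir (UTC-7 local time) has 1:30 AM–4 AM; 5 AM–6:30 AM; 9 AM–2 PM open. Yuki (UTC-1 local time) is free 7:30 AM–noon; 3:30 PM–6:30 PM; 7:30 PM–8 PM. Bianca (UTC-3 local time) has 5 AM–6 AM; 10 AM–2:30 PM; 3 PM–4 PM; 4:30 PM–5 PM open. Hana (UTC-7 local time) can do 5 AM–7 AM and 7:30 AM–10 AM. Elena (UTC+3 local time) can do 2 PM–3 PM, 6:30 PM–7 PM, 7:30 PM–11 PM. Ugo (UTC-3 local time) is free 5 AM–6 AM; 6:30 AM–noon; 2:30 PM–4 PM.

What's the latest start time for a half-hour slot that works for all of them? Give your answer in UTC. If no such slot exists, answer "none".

none

Beatriz in UTC: 10:00-15:30, 20:00-21:00 (add 3h to convert from UTC-3).
Bashir in UTC: 08:30-11:00, 12:00-13:30, 16:00-21:00 (add 7h to convert from UTC-7).
Yuki in UTC: 08:30-13:00, 16:30-19:30, 20:30-21:00 (add 1h to convert from UTC-1).
Bianca in UTC: 08:00-09:00, 13:00-17:30, 18:00-19:00, 19:30-20:00 (add 3h to convert from UTC-3).
Hana in UTC: 12:00-14:00, 14:30-17:00 (add 7h to convert from UTC-7).
Elena in UTC: 11:00-12:00, 15:30-16:00, 16:30-20:00 (subtract 3h to convert from UTC+3).
Ugo in UTC: 08:00-09:00, 09:30-15:00, 17:30-19:00 (add 3h to convert from UTC-3).
Beatriz ∩ Bashir: 10:00-11:00, 12:00-13:30, 20:00-21:00.
Beatriz ∩ Bashir ∩ Yuki: 10:00-11:00, 12:00-13:00, 20:30-21:00.
Beatriz ∩ Bashir ∩ Yuki ∩ Bianca: ∅.
Beatriz ∩ Bashir ∩ Yuki ∩ Bianca ∩ Hana: ∅.
Beatriz ∩ Bashir ∩ Yuki ∩ Bianca ∩ Hana ∩ Elena: ∅.
Beatriz ∩ Bashir ∩ Yuki ∩ Bianca ∩ Hana ∩ Elena ∩ Ugo: ∅.
There is no time when everyone is free.
No common window is at least 30 minutes long.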